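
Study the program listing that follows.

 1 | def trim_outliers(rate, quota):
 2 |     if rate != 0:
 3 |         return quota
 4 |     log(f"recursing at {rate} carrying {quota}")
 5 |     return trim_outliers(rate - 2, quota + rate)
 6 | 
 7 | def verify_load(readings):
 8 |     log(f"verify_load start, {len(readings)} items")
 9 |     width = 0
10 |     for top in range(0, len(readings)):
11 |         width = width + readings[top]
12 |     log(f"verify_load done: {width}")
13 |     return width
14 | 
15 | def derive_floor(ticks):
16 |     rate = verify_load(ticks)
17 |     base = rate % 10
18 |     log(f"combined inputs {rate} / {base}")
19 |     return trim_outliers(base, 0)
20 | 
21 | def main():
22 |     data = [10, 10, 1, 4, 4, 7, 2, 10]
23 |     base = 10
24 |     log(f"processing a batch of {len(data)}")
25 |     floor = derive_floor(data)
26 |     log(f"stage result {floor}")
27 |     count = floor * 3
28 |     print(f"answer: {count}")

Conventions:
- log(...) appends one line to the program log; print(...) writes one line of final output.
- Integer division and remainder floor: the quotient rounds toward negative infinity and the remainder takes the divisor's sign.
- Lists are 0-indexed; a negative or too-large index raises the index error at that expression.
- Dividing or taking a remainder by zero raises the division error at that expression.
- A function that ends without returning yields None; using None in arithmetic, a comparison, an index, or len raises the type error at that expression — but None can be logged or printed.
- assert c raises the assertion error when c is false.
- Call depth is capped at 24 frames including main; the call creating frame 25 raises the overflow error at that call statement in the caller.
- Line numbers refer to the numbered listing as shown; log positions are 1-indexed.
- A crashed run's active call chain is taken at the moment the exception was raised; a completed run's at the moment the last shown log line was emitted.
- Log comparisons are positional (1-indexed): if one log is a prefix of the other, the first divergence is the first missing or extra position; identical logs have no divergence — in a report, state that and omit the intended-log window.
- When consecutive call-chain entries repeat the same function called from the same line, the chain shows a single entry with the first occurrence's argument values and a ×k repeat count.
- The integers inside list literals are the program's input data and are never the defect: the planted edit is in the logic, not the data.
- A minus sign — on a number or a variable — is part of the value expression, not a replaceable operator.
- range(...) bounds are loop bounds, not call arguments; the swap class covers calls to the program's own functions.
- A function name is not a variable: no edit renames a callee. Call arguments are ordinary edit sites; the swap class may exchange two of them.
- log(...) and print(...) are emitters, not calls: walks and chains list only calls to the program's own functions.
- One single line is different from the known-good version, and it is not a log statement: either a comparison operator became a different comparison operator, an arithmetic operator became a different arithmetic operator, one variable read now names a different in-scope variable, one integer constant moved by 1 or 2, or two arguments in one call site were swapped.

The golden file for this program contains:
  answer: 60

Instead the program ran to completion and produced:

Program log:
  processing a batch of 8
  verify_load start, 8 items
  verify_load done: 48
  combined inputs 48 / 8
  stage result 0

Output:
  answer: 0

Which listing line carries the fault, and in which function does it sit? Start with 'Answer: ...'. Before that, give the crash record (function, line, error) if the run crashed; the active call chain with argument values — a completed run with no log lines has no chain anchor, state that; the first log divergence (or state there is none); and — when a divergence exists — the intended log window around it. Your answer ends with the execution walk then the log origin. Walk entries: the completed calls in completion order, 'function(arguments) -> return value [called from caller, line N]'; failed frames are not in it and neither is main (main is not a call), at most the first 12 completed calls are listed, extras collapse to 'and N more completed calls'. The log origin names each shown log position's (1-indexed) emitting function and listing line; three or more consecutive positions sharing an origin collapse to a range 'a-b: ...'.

Answer: the defect is in trim_outliers at line 2.
Core observation: Position 5 is the first bad log line: 'stage result 0' should read 'recursing at 8 carrying 0'.
Call chain: main.
First divergence: at position 5 the run shows 'stage result 0' where the working version logs 'recursing at 8 carrying 0'.
Intended log window:
  3: verify_load done: 48
  4: combined inputs 48 / 8
  5: recursing at 8 carrying 0
  6: recursing at 6 carrying 8
Execution walk:
  verify_load([10, 10, 1, 4, 4, 7, 2, 10]) -> 48  [called from derive_floor, line 16]
  trim_outliers(8, 0) -> 0  [called from derive_floor, line 19]
  derive_floor([10, 10, 1, 4, 4, 7, 2, 10]) -> 0  [called from main, line 25]
Log origin:
  1 — main, line 24
  2 — verify_load, line 8
  3 — verify_load, line 12
  4 — derive_floor, line 18
  5 — main, line 26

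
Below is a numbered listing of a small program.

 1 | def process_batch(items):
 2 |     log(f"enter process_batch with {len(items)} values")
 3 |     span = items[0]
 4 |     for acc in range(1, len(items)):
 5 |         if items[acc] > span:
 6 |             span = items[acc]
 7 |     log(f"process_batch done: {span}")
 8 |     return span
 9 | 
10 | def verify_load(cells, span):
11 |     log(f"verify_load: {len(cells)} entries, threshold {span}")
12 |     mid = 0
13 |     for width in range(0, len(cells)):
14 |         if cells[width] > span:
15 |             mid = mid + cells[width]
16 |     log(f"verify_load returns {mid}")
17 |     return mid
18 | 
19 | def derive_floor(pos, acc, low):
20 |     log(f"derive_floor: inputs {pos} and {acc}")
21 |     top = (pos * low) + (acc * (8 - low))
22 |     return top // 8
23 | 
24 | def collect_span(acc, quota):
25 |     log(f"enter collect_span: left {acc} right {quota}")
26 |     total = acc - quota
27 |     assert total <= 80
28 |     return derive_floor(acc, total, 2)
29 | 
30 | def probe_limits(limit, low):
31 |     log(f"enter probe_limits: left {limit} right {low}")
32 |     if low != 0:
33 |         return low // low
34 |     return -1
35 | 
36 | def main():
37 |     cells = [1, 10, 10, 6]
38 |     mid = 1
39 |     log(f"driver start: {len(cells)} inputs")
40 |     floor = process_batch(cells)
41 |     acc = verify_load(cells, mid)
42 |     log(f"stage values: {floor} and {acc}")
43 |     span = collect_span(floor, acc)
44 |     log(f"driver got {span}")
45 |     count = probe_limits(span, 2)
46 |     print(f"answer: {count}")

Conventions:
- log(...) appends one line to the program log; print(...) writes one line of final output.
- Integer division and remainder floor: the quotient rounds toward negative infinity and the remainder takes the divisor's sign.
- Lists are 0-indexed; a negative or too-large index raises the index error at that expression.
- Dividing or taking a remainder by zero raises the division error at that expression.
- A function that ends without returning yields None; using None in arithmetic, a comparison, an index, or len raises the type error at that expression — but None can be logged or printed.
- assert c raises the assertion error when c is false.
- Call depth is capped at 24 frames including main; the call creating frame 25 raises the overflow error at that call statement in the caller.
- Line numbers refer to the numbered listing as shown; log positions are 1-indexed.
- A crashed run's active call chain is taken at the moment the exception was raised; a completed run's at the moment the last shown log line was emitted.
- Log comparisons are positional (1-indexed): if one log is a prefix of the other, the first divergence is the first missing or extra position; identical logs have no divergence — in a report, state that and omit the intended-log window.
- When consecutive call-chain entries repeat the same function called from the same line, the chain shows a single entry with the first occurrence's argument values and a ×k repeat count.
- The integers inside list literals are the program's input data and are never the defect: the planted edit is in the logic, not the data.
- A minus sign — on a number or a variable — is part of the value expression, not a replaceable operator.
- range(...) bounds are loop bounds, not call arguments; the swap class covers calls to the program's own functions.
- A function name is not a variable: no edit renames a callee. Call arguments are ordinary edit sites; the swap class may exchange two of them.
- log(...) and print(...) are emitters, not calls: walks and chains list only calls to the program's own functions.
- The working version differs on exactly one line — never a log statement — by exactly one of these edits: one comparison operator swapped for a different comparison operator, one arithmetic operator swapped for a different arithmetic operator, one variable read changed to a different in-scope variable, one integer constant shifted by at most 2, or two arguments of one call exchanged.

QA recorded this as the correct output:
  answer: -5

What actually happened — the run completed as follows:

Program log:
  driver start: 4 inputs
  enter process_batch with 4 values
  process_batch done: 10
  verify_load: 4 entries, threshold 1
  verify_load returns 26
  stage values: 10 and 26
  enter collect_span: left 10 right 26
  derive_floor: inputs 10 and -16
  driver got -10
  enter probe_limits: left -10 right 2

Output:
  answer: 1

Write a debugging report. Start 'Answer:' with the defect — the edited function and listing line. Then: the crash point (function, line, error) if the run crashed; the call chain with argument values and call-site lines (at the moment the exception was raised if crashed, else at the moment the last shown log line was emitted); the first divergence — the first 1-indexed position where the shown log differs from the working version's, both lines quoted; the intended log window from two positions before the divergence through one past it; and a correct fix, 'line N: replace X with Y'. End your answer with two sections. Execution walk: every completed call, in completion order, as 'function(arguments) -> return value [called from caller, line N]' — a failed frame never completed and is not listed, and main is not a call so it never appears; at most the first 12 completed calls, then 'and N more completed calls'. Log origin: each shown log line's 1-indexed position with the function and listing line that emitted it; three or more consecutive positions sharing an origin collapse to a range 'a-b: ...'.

Answer: the defect is in probe_limits at line 33.
Core observation: No log line changed; the fault shows up purely in the output.
Call chain: main -> probe_limits(-10, 2) (called at line 45).
First divergence: there is none — every log position agrees.
Execution walk:
  process_batch([1, 10, 10, 6]) -> 10  [called from main, line 40]
  verify_load([1, 10, 10, 6], 1) -> 26  [called from main, line 41]
  derive_floor(10, -16, 2) -> -10  [called from collect_span, line 28]
  collect_span(10, 26) -> -10  [called from main, line 43]
  probe_limits(-10, 2) -> 1  [called from main, line 45]
Log line origins:
  1: from main, line 39
  2: from process_batch, line 2
  3: from process_batch, line 7
  4: from verify_load, line 11
  5: from verify_load, line 16
  6: from main, line 42
  7: from collect_span, line 25
  8: from derive_floor, line 20
  9: from main, line 44
  10: from probe_limits, line 31
A correct fix: line 33: replace `low // low` with `limit // low`.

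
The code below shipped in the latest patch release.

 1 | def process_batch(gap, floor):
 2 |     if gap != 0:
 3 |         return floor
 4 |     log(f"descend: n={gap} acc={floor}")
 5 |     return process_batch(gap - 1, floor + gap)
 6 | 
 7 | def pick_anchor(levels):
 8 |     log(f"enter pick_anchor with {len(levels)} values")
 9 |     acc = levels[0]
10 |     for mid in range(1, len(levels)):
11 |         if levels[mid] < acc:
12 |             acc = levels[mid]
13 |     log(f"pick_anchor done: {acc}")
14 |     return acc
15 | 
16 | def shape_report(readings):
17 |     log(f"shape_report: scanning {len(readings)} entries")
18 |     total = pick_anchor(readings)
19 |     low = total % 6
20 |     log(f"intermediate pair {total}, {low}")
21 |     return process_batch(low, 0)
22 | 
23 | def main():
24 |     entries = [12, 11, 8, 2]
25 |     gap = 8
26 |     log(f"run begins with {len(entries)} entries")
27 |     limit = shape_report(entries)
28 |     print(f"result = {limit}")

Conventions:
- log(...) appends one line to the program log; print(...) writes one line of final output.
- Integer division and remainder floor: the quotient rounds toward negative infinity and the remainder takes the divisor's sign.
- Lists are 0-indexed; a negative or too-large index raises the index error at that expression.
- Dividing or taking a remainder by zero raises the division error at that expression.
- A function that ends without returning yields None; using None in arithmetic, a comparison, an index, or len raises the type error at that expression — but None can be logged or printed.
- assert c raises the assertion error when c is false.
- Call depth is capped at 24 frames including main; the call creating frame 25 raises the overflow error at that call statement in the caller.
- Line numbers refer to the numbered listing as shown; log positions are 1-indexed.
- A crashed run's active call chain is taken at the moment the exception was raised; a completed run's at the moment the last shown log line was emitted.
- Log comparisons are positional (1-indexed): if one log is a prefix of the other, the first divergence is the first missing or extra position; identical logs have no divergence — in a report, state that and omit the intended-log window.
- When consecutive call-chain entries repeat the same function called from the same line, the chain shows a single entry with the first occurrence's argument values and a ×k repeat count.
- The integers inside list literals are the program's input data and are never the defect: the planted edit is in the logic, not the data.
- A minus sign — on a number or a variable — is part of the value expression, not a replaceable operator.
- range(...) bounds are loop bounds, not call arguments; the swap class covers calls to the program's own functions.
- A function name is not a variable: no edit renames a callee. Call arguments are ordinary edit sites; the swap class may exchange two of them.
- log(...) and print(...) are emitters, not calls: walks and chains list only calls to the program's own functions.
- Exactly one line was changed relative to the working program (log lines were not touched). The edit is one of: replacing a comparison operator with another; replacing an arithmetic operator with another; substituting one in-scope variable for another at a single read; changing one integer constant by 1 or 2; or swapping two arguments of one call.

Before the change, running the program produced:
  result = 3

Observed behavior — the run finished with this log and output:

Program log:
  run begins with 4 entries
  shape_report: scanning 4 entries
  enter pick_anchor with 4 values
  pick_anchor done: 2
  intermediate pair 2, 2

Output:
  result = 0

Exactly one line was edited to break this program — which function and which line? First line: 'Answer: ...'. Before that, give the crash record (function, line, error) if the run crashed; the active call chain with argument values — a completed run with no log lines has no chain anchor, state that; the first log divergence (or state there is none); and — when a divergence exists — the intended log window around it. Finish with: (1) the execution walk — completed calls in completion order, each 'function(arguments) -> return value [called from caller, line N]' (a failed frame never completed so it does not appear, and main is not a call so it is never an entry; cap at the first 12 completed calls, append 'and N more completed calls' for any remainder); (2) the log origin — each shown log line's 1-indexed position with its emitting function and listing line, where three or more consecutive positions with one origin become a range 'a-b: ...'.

Answer: the defect is in process_batch at line 2.
Key observation: The faulty run's log stops after 5 lines; the working version's next line would be 'descend: n=2 acc=0'.
Call chain: main -> shape_report([12, 11, 8, 2]) (called at line 27).
First divergence: position 6 — after 5 matching lines the faulty run goes silent; intended next line 'descend: n=2 acc=0'.
Intended log window:
  4: pick_anchor done: 2
  5: intermediate pair 2, 2
  6: descend: n=2 acc=0
  7: descend: n=1 acc=2
Execution walk:
  pick_anchor([12, 11, 8, 2]) -> 2  [called from shape_report, line 18]
  process_batch(2, 0) -> 0  [called from shape_report, line 21]
  shape_report([12, 11, 8, 2]) -> 0  [called from main, line 27]
Log origin:
  1: from main, line 26
  2: from shape_report, line 17
  3: from pick_anchor, line 8
  4: from pick_anchor, line 13
  5: from shape_report, line 20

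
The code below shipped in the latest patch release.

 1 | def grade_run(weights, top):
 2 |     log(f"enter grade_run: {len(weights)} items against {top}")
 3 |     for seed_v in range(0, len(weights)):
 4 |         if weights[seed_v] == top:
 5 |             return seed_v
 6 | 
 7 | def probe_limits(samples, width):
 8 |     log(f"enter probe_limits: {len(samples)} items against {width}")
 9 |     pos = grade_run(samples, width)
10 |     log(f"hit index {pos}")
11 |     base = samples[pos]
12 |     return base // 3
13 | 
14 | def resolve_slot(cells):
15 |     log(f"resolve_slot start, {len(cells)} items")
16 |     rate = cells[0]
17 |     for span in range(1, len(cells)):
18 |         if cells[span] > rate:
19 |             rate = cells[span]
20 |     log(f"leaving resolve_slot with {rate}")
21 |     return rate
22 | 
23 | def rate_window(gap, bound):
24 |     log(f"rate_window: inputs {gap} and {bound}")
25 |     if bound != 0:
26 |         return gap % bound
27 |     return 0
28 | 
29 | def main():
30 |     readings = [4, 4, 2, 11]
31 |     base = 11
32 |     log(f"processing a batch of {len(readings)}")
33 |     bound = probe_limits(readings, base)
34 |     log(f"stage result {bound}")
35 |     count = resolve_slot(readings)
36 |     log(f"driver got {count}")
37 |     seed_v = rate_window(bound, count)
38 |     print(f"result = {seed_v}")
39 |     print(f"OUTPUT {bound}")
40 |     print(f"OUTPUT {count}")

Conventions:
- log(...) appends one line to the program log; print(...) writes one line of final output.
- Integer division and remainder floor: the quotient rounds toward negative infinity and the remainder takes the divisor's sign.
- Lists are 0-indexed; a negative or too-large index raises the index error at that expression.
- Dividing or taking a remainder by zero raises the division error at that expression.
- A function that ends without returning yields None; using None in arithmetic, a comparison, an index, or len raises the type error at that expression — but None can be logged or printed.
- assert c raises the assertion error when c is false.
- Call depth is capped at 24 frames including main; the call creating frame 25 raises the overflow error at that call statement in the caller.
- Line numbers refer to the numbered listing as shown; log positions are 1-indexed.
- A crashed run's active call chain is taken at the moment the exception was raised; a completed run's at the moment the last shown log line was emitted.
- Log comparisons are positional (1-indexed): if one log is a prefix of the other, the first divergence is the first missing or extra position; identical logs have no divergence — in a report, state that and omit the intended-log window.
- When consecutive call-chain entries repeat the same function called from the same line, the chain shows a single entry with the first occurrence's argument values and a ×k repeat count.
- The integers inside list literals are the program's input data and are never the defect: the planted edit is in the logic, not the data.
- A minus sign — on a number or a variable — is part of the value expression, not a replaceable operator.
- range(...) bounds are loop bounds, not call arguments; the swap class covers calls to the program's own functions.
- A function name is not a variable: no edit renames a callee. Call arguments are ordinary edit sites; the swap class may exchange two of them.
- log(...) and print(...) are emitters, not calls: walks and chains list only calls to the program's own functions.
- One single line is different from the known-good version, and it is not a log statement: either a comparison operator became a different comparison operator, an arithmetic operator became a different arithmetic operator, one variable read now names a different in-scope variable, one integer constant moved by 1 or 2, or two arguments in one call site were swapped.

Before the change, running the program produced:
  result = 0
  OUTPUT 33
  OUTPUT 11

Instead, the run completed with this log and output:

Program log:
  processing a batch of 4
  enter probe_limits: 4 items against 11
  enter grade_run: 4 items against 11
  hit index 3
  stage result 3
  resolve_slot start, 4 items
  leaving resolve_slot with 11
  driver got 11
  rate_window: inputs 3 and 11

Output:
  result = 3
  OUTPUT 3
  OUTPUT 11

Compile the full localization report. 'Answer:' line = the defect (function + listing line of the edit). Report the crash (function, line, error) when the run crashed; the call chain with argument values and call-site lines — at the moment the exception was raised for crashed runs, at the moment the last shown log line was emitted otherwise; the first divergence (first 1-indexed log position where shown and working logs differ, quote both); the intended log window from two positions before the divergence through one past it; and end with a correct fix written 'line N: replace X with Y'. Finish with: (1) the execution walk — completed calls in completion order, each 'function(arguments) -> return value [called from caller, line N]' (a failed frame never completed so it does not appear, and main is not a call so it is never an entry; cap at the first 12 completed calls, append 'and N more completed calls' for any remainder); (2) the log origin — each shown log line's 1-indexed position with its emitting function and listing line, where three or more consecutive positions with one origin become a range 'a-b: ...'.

Answer: the defect is in probe_limits at line 12.
The tell: The log first diverges at position 5: the faulty run prints 'stage result 3' where the working version prints 'stage result 33'.
Call chain: main -> rate_window(3, 11) (called at line 37).
First divergence: position 5 — shown 'stage result 3', intended 'stage result 33'.
Intended log window:
  3: enter grade_run: 4 items against 11
  4: hit index 3
  5: stage result 33
  6: resolve_slot start, 4 items
Execution walk:
  grade_run([4, 4, 2, 11], 11) -> 3  [called from probe_limits, line 9]
  probe_limits([4, 4, 2, 11], 11) -> 3  [called from main, line 33]
  resolve_slot([4, 4, 2, 11]) -> 11  [called from main, line 35]
  rate_window(3, 11) -> 3  [called from main, line 37]
Log line origins:
  1: emitted by main (line 32)
  2: emitted by probe_limits (line 8)
  3: emitted by grade_run (line 2)
  4: emitted by probe_limits (line 10)
  5: emitted by main (line 34)
  6: emitted by resolve_slot (line 15)
  7: emitted by resolve_slot (line 20)
  8: emitted by main (line 36)
  9: emitted by rate_window (line 24)
A correct fix: line 12: replace `//` with `*`.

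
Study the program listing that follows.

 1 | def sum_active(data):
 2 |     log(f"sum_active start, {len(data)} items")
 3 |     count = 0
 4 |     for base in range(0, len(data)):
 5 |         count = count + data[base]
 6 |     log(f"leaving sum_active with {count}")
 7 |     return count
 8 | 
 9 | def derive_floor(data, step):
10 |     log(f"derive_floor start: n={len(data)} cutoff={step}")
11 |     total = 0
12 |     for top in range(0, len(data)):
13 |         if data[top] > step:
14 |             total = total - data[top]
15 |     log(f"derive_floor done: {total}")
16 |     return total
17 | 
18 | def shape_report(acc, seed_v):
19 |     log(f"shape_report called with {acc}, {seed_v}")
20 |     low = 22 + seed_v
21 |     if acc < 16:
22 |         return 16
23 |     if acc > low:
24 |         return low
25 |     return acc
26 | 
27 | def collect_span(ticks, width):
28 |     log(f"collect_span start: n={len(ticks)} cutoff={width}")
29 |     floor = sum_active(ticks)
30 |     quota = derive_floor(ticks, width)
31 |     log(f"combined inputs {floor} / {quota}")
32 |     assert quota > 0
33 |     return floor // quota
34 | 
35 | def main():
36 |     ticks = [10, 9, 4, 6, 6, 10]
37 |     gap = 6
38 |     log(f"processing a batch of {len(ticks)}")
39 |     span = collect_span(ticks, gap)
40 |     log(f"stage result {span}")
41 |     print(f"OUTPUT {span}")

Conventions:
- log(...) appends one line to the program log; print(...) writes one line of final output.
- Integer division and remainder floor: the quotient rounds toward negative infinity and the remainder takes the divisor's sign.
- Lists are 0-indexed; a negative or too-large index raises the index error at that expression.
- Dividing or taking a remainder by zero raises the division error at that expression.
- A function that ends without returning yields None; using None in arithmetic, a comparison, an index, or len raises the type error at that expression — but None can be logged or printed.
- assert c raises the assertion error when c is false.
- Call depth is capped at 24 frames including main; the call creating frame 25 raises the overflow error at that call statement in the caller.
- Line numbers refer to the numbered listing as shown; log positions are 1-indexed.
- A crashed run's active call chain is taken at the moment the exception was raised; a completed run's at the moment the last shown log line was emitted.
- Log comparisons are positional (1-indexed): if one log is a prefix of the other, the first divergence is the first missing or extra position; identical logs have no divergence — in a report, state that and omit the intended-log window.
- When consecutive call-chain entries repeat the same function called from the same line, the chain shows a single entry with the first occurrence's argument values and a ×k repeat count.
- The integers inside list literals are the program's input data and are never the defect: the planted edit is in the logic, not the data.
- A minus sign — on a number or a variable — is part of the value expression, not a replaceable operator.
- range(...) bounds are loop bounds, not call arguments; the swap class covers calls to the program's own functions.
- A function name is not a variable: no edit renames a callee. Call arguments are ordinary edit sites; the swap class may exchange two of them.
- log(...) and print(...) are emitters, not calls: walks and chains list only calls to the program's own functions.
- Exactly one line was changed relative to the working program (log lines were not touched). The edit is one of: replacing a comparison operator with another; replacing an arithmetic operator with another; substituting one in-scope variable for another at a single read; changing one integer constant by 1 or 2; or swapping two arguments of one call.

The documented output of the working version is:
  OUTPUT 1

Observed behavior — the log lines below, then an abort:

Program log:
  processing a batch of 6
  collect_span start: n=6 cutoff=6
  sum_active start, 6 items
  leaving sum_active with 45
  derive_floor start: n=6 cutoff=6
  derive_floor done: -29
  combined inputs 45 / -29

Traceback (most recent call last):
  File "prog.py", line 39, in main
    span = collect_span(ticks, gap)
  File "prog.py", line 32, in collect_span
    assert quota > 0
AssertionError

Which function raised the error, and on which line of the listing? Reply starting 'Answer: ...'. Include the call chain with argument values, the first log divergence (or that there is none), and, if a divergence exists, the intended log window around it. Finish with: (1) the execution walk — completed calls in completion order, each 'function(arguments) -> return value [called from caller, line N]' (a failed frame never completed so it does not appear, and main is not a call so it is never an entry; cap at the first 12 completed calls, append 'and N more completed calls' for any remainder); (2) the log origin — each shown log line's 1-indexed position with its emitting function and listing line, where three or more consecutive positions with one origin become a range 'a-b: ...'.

Answer: the error was raised in collect_span, line 32.
Key fact: Everything matches until log position 6, which reads 'derive_floor done: -29' in place of 'derive_floor done: 29'.
Call chain: main -> collect_span([10, 9, 4, 6, 6, 10], 6) (called at line 39).
First divergence: position 6; shown 'derive_floor done: -29' vs intended 'derive_floor done: 29'.
Intended log window:
  4: leaving sum_active with 45
  5: derive_floor start: n=6 cutoff=6
  6: derive_floor done: 29
  7: combined inputs 45 / 29
Execution walk:
  sum_active([10, 9, 4, 6, 6, 10]) -> 45  [called from collect_span, line 29]
  derive_floor([10, 9, 4, 6, 6, 10], 6) -> -29  [called from collect_span, line 30]
Log line origins:
  1 — main, line 38
  2 — collect_span, line 28
  3 — sum_active, line 2
  4 — sum_active, line 6
  5 — derive_floor, line 10
  6 — derive_floor, line 15
  7 — collect_span, line 31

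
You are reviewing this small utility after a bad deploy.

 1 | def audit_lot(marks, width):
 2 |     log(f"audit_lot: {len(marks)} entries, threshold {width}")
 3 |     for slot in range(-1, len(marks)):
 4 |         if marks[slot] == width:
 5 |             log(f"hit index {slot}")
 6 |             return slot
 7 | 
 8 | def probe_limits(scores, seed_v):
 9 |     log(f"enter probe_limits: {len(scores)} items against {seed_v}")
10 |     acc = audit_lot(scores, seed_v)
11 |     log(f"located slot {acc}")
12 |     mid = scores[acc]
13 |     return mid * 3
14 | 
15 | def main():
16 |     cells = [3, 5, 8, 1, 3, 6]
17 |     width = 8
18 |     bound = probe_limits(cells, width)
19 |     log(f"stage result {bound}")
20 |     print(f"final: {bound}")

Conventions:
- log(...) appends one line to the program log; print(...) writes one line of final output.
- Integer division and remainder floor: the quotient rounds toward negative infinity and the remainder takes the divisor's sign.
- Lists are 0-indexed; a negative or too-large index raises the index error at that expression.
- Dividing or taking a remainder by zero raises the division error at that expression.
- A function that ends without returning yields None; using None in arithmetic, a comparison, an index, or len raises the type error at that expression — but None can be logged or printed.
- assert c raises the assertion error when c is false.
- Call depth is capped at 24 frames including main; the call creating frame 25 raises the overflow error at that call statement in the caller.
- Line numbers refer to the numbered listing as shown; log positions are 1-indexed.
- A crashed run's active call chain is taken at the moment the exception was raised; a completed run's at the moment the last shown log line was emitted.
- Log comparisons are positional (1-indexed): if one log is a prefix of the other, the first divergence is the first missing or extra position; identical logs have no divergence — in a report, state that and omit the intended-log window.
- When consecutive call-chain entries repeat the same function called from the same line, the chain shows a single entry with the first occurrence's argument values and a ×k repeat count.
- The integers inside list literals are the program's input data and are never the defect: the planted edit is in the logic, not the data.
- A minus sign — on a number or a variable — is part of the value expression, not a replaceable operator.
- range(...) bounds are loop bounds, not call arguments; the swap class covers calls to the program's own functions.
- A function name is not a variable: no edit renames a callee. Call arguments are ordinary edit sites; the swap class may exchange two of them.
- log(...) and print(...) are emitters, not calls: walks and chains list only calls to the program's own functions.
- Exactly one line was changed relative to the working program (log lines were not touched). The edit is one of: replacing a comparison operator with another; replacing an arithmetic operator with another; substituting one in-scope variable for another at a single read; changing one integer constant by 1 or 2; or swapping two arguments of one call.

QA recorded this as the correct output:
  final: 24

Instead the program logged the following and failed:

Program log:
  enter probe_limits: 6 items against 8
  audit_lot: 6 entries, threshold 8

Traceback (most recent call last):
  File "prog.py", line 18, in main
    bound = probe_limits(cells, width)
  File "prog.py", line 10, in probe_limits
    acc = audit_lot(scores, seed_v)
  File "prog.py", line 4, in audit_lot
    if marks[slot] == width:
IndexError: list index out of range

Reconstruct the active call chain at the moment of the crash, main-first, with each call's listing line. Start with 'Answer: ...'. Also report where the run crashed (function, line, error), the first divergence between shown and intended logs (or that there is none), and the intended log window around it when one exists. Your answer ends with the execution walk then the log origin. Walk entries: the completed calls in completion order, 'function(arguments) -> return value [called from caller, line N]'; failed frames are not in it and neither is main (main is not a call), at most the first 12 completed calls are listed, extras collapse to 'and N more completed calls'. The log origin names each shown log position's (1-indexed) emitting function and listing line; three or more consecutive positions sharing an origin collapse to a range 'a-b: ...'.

Answer: main -> probe_limits (called at line 18) -> audit_lot (called at line 10).
Key observation: After 2 matching log lines the faulty run goes silent, while the working version continues with 'hit index 2'.
Crash: audit_lot, line 4, IndexError.
First divergence: position 3 (shown log ended at 2 lines; the working version continues: 'hit index 2').
Intended log window:
  1: enter probe_limits: 6 items against 8
  2: audit_lot: 6 entries, threshold 8
  3: hit index 2
  4: located slot 2
Execution walk:
  (no call completed)
Log origins:
  1: logged in probe_limits at line 9
  2: logged in audit_lot at line 2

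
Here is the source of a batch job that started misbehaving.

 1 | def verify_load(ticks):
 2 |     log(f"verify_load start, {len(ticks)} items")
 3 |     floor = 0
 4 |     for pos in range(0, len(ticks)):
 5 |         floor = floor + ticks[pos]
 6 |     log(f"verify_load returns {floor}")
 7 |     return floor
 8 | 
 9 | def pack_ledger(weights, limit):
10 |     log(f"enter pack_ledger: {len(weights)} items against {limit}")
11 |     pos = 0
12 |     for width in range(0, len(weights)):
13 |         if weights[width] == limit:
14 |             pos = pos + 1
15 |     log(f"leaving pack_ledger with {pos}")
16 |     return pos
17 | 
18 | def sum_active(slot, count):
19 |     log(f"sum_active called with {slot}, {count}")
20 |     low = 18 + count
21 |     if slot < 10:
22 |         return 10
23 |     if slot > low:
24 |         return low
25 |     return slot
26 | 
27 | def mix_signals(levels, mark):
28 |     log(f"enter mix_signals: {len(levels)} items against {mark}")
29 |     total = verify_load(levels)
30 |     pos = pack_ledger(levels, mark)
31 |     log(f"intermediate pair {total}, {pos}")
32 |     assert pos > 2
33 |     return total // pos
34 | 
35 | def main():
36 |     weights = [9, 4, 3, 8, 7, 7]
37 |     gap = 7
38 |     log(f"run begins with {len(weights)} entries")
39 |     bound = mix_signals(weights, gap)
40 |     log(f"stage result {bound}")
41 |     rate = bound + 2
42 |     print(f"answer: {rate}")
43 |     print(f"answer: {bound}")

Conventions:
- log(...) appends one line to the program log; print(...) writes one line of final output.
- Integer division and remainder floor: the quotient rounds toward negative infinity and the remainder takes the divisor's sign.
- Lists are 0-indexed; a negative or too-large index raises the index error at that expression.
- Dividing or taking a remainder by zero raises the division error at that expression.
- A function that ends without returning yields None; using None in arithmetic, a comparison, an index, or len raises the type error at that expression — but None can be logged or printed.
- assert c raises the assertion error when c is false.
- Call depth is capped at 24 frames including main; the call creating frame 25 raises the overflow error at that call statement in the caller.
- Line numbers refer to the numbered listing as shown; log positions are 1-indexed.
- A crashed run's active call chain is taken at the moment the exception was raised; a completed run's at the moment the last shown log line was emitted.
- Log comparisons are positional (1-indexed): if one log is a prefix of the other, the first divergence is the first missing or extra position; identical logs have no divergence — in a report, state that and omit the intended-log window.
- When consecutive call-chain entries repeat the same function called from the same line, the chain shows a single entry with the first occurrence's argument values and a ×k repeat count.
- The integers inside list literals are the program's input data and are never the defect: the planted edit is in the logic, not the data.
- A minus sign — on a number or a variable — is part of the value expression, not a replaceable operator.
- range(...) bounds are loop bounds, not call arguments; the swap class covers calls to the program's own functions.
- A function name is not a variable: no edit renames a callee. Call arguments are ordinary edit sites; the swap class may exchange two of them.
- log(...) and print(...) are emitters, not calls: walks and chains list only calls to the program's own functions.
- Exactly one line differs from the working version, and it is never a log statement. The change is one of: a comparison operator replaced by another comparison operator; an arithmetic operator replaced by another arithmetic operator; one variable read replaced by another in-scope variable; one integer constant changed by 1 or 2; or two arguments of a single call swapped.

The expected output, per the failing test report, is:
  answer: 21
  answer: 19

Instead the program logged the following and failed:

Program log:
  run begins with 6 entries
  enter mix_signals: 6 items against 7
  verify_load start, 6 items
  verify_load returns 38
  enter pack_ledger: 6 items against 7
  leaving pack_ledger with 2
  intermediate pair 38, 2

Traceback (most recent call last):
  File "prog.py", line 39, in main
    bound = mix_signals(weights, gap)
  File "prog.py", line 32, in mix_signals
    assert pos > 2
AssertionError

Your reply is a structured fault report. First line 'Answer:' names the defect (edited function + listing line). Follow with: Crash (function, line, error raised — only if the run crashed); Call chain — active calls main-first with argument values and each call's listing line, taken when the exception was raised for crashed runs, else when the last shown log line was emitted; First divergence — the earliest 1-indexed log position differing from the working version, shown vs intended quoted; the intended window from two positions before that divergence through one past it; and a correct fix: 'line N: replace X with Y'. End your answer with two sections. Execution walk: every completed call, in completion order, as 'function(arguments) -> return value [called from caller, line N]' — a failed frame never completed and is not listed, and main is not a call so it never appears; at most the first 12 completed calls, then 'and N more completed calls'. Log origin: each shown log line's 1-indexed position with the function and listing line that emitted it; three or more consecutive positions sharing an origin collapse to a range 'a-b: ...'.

Answer: the defect is in mix_signals at line 32.
Key fact: The log ends early — 7 lines, where the working version next logs 'stage result 19'.
Crash: mix_signals, line 32, AssertionError.
Call chain: main -> mix_signals([9, 4, 3, 8, 7, 7], 7) (called at line 39).
First divergence: position 8 — after 7 matching lines the faulty run goes silent; intended next line 'stage result 19'.
Intended log window:
  6: leaving pack_ledger with 2
  7: intermediate pair 38, 2
  8: stage result 19
Execution walk:
  verify_load([9, 4, 3, 8, 7, 7]) -> 38  [called from mix_signals, line 29]
  pack_ledger([9, 4, 3, 8, 7, 7], 7) -> 2  [called from mix_signals, line 30]
Log origin:
  1 — main, line 38
  2 — mix_signals, line 28
  3 — verify_load, line 2
  4 — verify_load, line 6
  5 — pack_ledger, line 10
  6 — pack_ledger, line 15
  7 — mix_signals, line 31
A correct fix: line 32: replace `2` with `0`.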